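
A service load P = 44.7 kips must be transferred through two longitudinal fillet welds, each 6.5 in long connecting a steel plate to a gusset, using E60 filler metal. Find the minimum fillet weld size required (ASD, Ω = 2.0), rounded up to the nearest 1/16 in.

E60XX → F_EXX = 60 ksi.
Total weld length L = 13 in.
Required throat t_e = P × Ω / (0.6 F_EXX × L) = 44.7 × 2.0 / (0.6 × 60 × 13) = 0.191 in.
Required leg w = t_e / 0.707 = 0.2702 in → use 5/16 in.

w = 5/16 in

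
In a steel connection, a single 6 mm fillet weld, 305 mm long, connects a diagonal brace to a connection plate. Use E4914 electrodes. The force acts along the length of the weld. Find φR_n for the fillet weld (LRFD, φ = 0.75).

φR_n ≈ 285 kN

E49XX → F_EXX = 490 MPa.
Effective throat t_e = 0.707 × 6 = 4.242 mm.
Total length L = 305 mm; A_we = 4.242 × 305 = 1294 mm².
F_nw = 0.6 F_EXX = 0.6 × 490 = 294 MPa.
φR_n = 0.75 × 294 × 1294 × 10⁻³ = 285.3 kN.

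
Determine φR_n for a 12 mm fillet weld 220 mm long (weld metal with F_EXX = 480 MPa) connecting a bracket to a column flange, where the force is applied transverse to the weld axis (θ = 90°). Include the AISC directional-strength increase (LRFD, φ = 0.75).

t_e = 0.707 × 12 = 8.484 mm; A_we = 8.484 × 220 = 1866 mm².
Directional factor: 1.0 + 0.5 sin^1.5(90°) = 1.5.
F_nw = 0.6 × 480 × 1.5 = 432 MPa.
φR_n = 0.75 × 432 × 1866 × 10⁻³ = 604.7 kN.

φR_n ≈ 605 kN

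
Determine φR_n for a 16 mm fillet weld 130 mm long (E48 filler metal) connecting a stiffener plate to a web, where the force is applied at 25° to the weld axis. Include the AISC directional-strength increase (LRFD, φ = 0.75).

φR_n ≈ 361 kN

E48XX → F_EXX = 480 MPa.
t_e = 0.707 × 16 = 11.31 mm; A_we = 11.31 × 130 = 1471 mm².
Directional factor: 1.0 + 0.5 sin^1.5(25°) = 1.137.
F_nw = 0.6 × 480 × 1.137 = 327.6 MPa.
φR_n = 0.75 × 327.6 × 1471 × 10⁻³ = 361.3 kN.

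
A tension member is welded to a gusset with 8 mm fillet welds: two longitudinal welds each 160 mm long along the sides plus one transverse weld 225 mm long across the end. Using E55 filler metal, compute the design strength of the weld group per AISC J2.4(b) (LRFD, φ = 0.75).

φR_n ≈ 853 kN

E55XX → F_EXX = 550 MPa.
t_e = 0.707 × 8 = 5.656 mm.
R_nwl = 0.6 × 550 × 5.656 × 320 × 10⁻³ = 597.3 kN (longitudinal, 2 welds).
R_nwt = 0.6 × 550 × 5.656 × 225 × 10⁻³ = 420 kN (transverse, base value).
(i) R_nwl + R_nwt = 1017 kN; (ii) 0.85 R_nwl + 1.5 R_nwt = 1138 kN.
R_n = max = 1138 kN [governs: (ii)]; φR_n = 853.2 kN.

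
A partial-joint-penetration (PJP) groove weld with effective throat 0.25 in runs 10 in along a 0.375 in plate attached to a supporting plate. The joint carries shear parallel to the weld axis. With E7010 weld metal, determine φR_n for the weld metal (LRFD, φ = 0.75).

φR_n ≈ 78.8 kips

E70XX → F_EXX = 70 ksi.
Effective throat (given) t_e = 0.25 in.
A_we = 0.25 × 10 = 2.5 in².
F_nw = 0.6 F_EXX = 42 ksi.
φR_n = 0.75 × 42 × 2.5 = 78.75 kips.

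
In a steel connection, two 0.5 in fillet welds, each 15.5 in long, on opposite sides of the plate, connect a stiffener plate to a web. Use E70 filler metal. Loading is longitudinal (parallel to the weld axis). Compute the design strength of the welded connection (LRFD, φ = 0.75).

φR_n ≈ 345 kips

E70XX → F_EXX = 70 ksi.
Effective throat t_e = 0.707 × 0.5 = 0.3535 in.
Total length L = 31 in; A_we = 0.3535 × 31 = 10.96 in².
F_nw = 0.6 F_EXX = 0.6 × 70 = 42 ksi.
φR_n = 0.75 × 42 × 10.96 = 345.2 kips.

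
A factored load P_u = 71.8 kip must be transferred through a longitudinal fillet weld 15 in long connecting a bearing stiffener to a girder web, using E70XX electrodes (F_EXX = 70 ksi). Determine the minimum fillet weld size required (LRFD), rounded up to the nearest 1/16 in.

Total weld length L = 15 in.
Required throat t_e = P_u / (φ × 0.6 F_EXX × L) = 71.8 / (0.75 × 0.6 × 70 × 15) = 0.152 in.
Required leg w = t_e / 0.707 = 0.2149 in → use 1/4 in.

w = 1/4 in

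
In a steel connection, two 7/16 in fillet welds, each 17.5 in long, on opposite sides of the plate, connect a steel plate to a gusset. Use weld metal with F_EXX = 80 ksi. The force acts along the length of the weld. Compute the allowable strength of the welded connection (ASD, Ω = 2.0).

R_n/Ω ≈ 260 kips

Effective throat t_e = 0.707 × 0.4375 = 0.3093 in.
Total length L = 35 in; A_we = 0.3093 × 35 = 10.83 in².
F_nw = 0.6 F_EXX = 0.6 × 80 = 48 ksi.
R_n = 48 × 10.83 = 519.6 kips; R_n/Ω = 519.6/2.0 = 259.8 kips.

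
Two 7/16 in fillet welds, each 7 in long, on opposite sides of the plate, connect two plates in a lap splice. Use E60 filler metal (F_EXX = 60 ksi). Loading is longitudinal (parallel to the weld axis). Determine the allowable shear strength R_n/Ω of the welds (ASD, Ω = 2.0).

R_n/Ω ≈ 77.9 kips

Effective throat t_e = 0.707 × 0.4375 = 0.3093 in.
Total length L = 14 in; A_we = 0.3093 × 14 = 4.33 in².
F_nw = 0.6 F_EXX = 0.6 × 60 = 36 ksi.
R_n = 36 × 4.33 = 155.9 kips; R_n/Ω = 155.9/2.0 = 77.95 kips.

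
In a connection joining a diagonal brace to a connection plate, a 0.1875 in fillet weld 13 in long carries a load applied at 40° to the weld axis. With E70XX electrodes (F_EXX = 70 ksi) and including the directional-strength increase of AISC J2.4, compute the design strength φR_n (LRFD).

φR_n ≈ 68.3 kip

t_e = 0.707 × 0.1875 = 0.1326 in; A_we = 0.1326 × 13 = 1.723 in².
Directional factor: 1.0 + 0.5 sin^1.5(40°) = 1.258.
F_nw = 0.6 × 70 × 1.258 = 52.82 ksi.
φR_n = 0.75 × 52.82 × 1.723 = 68.27 kip.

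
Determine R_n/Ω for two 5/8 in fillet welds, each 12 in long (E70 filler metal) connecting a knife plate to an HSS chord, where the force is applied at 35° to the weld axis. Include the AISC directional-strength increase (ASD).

R_n/Ω ≈ 271 kip

E70XX → F_EXX = 70 ksi.
t_e = 0.707 × 0.625 = 0.4419 in; A_we = 0.4419 × 24 = 10.6 in².
Directional factor: 1.0 + 0.5 sin^1.5(35°) = 1.217.
F_nw = 0.6 × 70 × 1.217 = 51.12 ksi.
R_n/Ω = (51.12 × 10.6) / 2.0 = 271.1 kip.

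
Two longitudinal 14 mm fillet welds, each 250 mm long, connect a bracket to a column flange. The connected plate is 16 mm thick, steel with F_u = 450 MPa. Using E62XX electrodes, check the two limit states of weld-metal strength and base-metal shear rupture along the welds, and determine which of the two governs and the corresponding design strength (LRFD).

E62XX → F_EXX = 620 MPa.
t_e = 0.707 × 14 = 9.898 mm; L = 500 mm.
Weld metal: φR_n = 0.75 × 0.6 × 620 × 9.898 × 500 × 10⁻³ = 1381 kN.
Base metal (shear rupture): φR_n = 0.75 × 0.6 × 450 × 16 × 500 × 10⁻³ = 1620 kN.
Governing: weld metal.

φR_n ≈ 1380 kN (weld metal governs)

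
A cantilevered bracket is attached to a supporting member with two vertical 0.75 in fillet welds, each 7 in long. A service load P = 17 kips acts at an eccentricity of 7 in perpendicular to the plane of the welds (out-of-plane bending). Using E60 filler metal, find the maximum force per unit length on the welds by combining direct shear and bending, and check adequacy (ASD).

E60XX → F_EXX = 60 ksi.
L_w = 2 × 7 = 14 in; section modulus (unit throat) S = 2 × L²/6 = 16.33 in².
Direct shear f_v = P/L_w = 17/14 = 1.214 kip/in.
Moment M = P × e = 17 × 7 = 119 kip·in; bending f_b = M/S = 7.286 kip/in.
f_max = √(f_v² + f_b²) = √(1.214² + 7.286²) = 7.386 kip/in.
r_n/Ω = (1/2.0) × 0.6 × 60 × (0.707 × 0.75) = 9.544 kip/in → adequate.

f_max ≈ 7.39 kip/in; adequate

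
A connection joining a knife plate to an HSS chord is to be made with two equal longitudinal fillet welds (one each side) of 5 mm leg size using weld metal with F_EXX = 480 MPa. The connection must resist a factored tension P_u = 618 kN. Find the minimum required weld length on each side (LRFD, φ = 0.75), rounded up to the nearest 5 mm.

Throat t_e = 0.707 × 5 = 3.535 mm.
φr_n = 0.75 × 0.6 × 480 × 3.535 × 10⁻³ = 0.7636 kN/mm.
L_req = P_u / φr_n = 618 / 0.7636 = 809.4 mm total.
Per side: 809.4 / 2 = 404.7 mm.
Round up → use L = 405 mm on each side.

L = 405 mm on each side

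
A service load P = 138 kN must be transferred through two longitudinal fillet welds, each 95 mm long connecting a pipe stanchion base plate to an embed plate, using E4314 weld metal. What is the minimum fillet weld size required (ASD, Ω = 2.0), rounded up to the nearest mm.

w = 8 mm

E43XX → F_EXX = 430 MPa.
Total weld length L = 190 mm.
Required throat t_e = P × Ω / (0.6 F_EXX × L) = 138 × 2.0 / (0.6 × 430 × 190 × 10⁻³) = 5.63 mm.
Required leg w = t_e / 0.707 = 7.964 mm → use 8 mm.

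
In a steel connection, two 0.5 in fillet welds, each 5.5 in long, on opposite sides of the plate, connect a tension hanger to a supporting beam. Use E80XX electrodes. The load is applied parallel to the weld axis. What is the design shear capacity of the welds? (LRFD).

φR_n ≈ 140 kips

E80XX → F_EXX = 80 ksi.
Effective throat t_e = 0.707 × 0.5 = 0.3535 in.
Total length L = 11 in; A_we = 0.3535 × 11 = 3.888 in².
F_nw = 0.6 F_EXX = 0.6 × 80 = 48 ksi.
φR_n = 0.75 × 48 × 3.888 = 140 kips.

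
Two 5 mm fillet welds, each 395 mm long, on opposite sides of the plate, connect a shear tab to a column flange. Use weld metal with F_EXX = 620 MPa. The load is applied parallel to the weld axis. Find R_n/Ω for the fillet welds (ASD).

R_n/Ω ≈ 519 kN

Effective throat t_e = 0.707 × 5 = 3.535 mm.
Total length L = 790 mm; A_we = 3.535 × 790 = 2793 mm².
F_nw = 0.6 F_EXX = 0.6 × 620 = 372 MPa.
R_n = 372 × 2793 × 10⁻³ = 1039 kN; R_n/Ω = 1039/2.0 = 519.4 kN.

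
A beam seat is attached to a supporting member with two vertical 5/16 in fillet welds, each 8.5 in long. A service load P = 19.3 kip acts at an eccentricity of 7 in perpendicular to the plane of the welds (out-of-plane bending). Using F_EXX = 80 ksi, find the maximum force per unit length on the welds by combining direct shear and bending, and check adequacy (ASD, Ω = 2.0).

f_max ≈ 5.72 kip/in; NOT adequate

L_w = 2 × 8.5 = 17 in; section modulus (unit throat) S = 2 × L²/6 = 24.08 in².
Direct shear f_v = P/L_w = 19.3/17 = 1.135 kip/in.
Moment M = P × e = 19.3 × 7 = 135.1 kip·in; bending f_b = M/S = 5.61 kip/in.
f_max = √(f_v² + f_b²) = √(1.135² + 5.61²) = 5.723 kip/in.
r_n/Ω = (1/2.0) × 0.6 × 80 × (0.707 × 0.3125) = 5.302 kip/in → NOT adequate.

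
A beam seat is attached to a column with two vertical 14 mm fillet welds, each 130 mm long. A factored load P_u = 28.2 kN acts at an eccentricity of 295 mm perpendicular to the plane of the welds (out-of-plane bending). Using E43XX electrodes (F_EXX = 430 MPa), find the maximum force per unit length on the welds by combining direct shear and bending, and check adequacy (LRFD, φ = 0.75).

f_max ≈ 1480 N/mm; adequate

L_w = 2 × 130 = 260 mm; section modulus (unit throat) S = 2 × L²/6 = 5633 mm².
Direct shear f_v = P/L_w = 28.2×10³/260 = 108.5 N/mm.
Moment M = P × e = 28.2×10³ × 295 = 8319000 N·mm; bending f_b = M/S = 1477 N/mm.
f_max = √(f_v² + f_b²) = √(108.5² + 1477²) = 1481 N/mm.
φr_n = 0.75 × 0.6 × 430 × (0.707 × 14) = 1915 N/mm → adequate.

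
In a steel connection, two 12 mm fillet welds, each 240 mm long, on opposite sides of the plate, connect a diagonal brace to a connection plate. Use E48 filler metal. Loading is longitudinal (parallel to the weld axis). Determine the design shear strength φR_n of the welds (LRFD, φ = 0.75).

E48XX → F_EXX = 480 MPa.
Effective throat t_e = 0.707 × 12 = 8.484 mm.
Total length L = 480 mm; A_we = 8.484 × 480 = 4072 mm².
F_nw = 0.6 F_EXX = 0.6 × 480 = 288 MPa.
φR_n = 0.75 × 288 × 4072 × 10⁻³ = 879.6 kN.

φR_n ≈ 880 kN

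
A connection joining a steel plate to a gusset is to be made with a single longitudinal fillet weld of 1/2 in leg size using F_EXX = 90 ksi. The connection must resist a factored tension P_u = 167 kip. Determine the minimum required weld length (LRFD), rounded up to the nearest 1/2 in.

Throat t_e = 0.707 × 0.5 = 0.3535 in.
φr_n = 0.75 × 0.6 × 90 × 0.3535 = 14.32 kip/in.
L_req = P_u / φr_n = 167 / 14.32 = 11.66 in total.
Round up → use L = 12 in.

L = 12 in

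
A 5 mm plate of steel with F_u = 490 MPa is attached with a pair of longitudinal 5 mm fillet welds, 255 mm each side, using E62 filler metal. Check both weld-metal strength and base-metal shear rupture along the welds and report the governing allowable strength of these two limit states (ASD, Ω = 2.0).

E62XX → F_EXX = 620 MPa.
t_e = 0.707 × 5 = 3.535 mm; L = 510 mm.
Weld metal: R_n/Ω = (1/2.0) × 0.6 × 620 × 3.535 × 510 × 10⁻³ = 335.3 kN.
Base metal (shear rupture): R_n/Ω = (1/2.0) × 0.6 × 490 × 5 × 510 × 10⁻³ = 374.9 kN.
Governing: weld metal.

R_n/Ω ≈ 335 kN (weld metal governs)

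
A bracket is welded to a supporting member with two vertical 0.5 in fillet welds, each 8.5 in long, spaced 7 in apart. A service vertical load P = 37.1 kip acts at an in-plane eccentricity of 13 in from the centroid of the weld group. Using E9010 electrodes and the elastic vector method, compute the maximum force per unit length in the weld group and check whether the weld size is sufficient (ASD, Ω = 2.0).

E90XX → F_EXX = 90 ksi.
Total weld length L_w = 17 in. Treat welds as unit-width lines.
Polar moment about centroid: J = 2[d³/12 + d(b/2)²] = 2[8.5³/12 + 8.5×3.5²] = 310.6 in³.
Direct shear f_v = P/L_w = 37.1 / 17 = 2.182 kip/in (vertical).
Torsion M = P·e = 37.1 × 13 = 482.3 kip·in.
Critical point at (x, y) = (3.5, 4.25) from centroid. f_tx = M·y/J = 6.599 kip/in; f_ty = M·x/J = 5.435 kip/in.
Resultant f_max = √[f_tx² + (f_v + f_ty)²] = √[6.599² + (2.182 + 5.435)²] = 10.08 kip/in.
Capacity per unit length: r_n/Ω = (1/2.0) × 0.6 × 90 × (0.707 × 0.5) = 9.544 kip/in.
10.08 > 9.544 → NOT adequate.

f_max ≈ 10.1 kip/in; NOT adequate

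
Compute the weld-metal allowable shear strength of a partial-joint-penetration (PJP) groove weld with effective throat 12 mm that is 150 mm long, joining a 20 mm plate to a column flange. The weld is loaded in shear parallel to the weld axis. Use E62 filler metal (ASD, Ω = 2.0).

E62XX → F_EXX = 620 MPa.
Effective throat (given) t_e = 12 mm.
A_we = 12 × 150 = 1800 mm².
F_nw = 0.6 F_EXX = 372 MPa.
R_n/Ω = (372 × 1800) / 2.0 × 10⁻³ = 334.8 kN.

R_n/Ω ≈ 335 kN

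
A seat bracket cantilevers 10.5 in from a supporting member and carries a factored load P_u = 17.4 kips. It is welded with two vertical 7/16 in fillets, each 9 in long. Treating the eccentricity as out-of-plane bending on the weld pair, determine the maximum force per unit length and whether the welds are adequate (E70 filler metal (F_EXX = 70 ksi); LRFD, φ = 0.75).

f_max ≈ 6.84 kip/in; adequate

L_w = 2 × 9 = 18 in; section modulus (unit throat) S = 2 × L²/6 = 27 in².
Direct shear f_v = P/L_w = 17.4/18 = 0.9667 kip/in.
Moment M = P × e = 17.4 × 10.5 = 182.7 kip·in; bending f_b = M/S = 6.767 kip/in.
f_max = √(f_v² + f_b²) = √(0.9667² + 6.767²) = 6.835 kip/in.
φr_n = 0.75 × 0.6 × 70 × (0.707 × 0.4375) = 9.743 kip/in → adequate.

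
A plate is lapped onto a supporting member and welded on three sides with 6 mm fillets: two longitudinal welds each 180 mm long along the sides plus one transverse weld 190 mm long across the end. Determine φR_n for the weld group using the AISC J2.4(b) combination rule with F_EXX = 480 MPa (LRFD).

t_e = 0.707 × 6 = 4.242 mm.
R_nwl = 0.6 × 480 × 4.242 × 360 × 10⁻³ = 439.8 kN (longitudinal, 2 welds).
R_nwt = 0.6 × 480 × 4.242 × 190 × 10⁻³ = 232.1 kN (transverse, base value).
(i) R_nwl + R_nwt = 671.9 kN; (ii) 0.85 R_nwl + 1.5 R_nwt = 722 kN.
R_n = max = 722 kN [governs: (ii)]; φR_n = 541.5 kN.

φR_n ≈ 542 kN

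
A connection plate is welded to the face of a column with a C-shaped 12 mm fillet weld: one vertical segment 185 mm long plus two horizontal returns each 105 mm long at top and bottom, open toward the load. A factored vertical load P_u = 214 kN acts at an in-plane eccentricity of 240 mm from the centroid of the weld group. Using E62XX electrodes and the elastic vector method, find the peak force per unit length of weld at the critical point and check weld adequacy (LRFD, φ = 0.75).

f_max ≈ 2600 N/mm; NOT adequate

E62XX → F_EXX = 620 MPa.
Total weld length L_w = 395 mm. Treat welds as unit-width lines.
Centroid: x̄ = 2×105×52.5 / 395 = 27.91 mm from the vertical weld.
Polar moment about centroid: J = I_x + I_y = [185³/12 + 2×105×92.5²] + [185×27.91² + 2(105³/12 + 105×24.59²)] = 2788000 mm³.
Direct shear f_v = P/L_w = 214×10³ / 395 = 541.8 N/mm (vertical).
Torsion M = P·e = 214×10³ × 240 = 51360000 N·mm.
Critical point at (x, y) = (77.09, 92.5) from centroid. f_tx = M·y/J = 1704 N/mm; f_ty = M·x/J = 1420 N/mm.
Resultant f_max = √[f_tx² + (f_v + f_ty)²] = √[1704² + (541.8 + 1420)²] = 2598 N/mm.
Capacity per unit length: φr_n = 0.75 × 0.6 × 620 × (0.707 × 12) = 2367 N/mm.
2598 > 2367 → NOT adequate.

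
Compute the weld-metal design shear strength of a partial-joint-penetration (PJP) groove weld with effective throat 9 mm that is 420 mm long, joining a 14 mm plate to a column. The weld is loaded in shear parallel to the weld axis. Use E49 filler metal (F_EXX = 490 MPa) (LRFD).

Effective throat (given) t_e = 9 mm.
A_we = 9 × 420 = 3780 mm².
F_nw = 0.6 F_EXX = 294 MPa.
φR_n = 0.75 × 294 × 3780 × 10⁻³ = 833.5 kN.

φR_n ≈ 833 kN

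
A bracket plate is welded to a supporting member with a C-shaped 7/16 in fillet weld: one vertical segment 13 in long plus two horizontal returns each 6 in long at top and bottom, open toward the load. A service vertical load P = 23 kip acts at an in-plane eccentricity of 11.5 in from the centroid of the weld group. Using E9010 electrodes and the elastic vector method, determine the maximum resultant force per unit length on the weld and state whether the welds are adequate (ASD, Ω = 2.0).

E90XX → F_EXX = 90 ksi.
Total weld length L_w = 25 in. Treat welds as unit-width lines.
Centroid: x̄ = 2×6×3 / 25 = 1.44 in from the vertical weld.
Polar moment about centroid: J = I_x + I_y = [13³/12 + 2×6×6.5²] + [13×1.44² + 2(6³/12 + 6×1.56²)] = 782.2 in³.
Direct shear f_v = P/L_w = 23 / 25 = 0.92 kip/in (vertical).
Torsion M = P·e = 23 × 11.5 = 264.5 kip·in.
Critical point at (x, y) = (4.56, 6.5) from centroid. f_tx = M·y/J = 2.198 kip/in; f_ty = M·x/J = 1.542 kip/in.
Resultant f_max = √[f_tx² + (f_v + f_ty)²] = √[2.198² + (0.92 + 1.542)²] = 3.3 kip/in.
Capacity per unit length: r_n/Ω = (1/2.0) × 0.6 × 90 × (0.707 × 0.4375) = 8.351 kip/in.
3.3 ≤ 8.351 → adequate.

f_max ≈ 3.3 kip/in; adequate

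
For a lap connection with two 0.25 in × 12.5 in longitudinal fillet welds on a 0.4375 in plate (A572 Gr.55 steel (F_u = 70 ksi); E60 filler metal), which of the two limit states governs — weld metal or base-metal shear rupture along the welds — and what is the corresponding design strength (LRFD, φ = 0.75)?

φR_n ≈ 119 kips (weld metal governs)

E60XX → F_EXX = 60 ksi.
t_e = 0.707 × 0.25 = 0.1767 in; L = 25 in.
Weld metal: φR_n = 0.75 × 0.6 × 60 × 0.1767 × 25 = 119.3 kips.
Base metal (shear rupture): φR_n = 0.75 × 0.6 × 70 × 0.4375 × 25 = 344.5 kips.
Governing: weld metal.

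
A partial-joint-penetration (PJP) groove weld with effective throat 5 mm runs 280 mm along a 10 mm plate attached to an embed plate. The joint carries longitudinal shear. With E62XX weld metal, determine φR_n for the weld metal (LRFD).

φR_n ≈ 391 kN

E62XX → F_EXX = 620 MPa.
Effective throat (given) t_e = 5 mm.
A_we = 5 × 280 = 1400 mm².
F_nw = 0.6 F_EXX = 372 MPa.
φR_n = 0.75 × 372 × 1400 × 10⁻³ = 390.6 kN.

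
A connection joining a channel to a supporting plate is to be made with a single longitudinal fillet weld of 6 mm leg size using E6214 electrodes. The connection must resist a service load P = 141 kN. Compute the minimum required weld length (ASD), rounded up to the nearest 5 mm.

E62XX → F_EXX = 620 MPa.
Throat t_e = 0.707 × 6 = 4.242 mm.
r_n/Ω = (0.6 × 620 × 4.242) / 2.0 = 789 N/mm = 0.789 kN/mm.
L_req = P / (r_n/Ω) = 141 / 0.789 = 178.7 mm total.
Round up → use L = 180 mm.

L = 180 mm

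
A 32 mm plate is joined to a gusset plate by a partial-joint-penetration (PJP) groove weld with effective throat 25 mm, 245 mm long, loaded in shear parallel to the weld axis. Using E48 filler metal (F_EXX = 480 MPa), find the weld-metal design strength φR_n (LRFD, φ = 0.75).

φR_n ≈ 1320 kN

Effective throat (given) t_e = 25 mm.
A_we = 25 × 245 = 6125 mm².
F_nw = 0.6 F_EXX = 288 MPa.
φR_n = 0.75 × 288 × 6125 × 10⁻³ = 1323 kN.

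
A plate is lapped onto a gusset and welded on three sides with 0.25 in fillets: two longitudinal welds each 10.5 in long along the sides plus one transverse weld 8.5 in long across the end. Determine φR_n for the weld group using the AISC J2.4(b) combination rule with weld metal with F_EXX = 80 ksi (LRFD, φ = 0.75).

φR_n ≈ 195 kip

t_e = 0.707 × 0.25 = 0.1767 in.
R_nwl = 0.6 × 80 × 0.1767 × 21 = 178.2 kip (longitudinal, 2 welds).
R_nwt = 0.6 × 80 × 0.1767 × 8.5 = 72.11 kip (transverse, base value).
(i) R_nwl + R_nwt = 250.3 kip; (ii) 0.85 R_nwl + 1.5 R_nwt = 259.6 kip.
R_n = max = 259.6 kip [governs: (ii)]; φR_n = 194.7 kip.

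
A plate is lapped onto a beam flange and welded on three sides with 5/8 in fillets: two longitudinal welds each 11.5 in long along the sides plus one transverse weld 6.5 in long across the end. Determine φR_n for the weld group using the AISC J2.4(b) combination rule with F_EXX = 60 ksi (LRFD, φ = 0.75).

t_e = 0.707 × 0.625 = 0.4419 in.
R_nwl = 0.6 × 60 × 0.4419 × 23 = 365.9 kip (longitudinal, 2 welds).
R_nwt = 0.6 × 60 × 0.4419 × 6.5 = 103.4 kip (transverse, base value).
(i) R_nwl + R_nwt = 469.3 kip; (ii) 0.85 R_nwl + 1.5 R_nwt = 466.1 kip.
R_n = max = 469.3 kip [governs: (i)]; φR_n = 352 kip.

φR_n ≈ 352 kip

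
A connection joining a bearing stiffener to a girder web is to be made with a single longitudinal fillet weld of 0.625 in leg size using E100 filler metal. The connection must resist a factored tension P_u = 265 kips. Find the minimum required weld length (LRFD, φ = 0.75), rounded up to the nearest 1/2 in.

E100XX → F_EXX = 100 ksi.
Throat t_e = 0.707 × 0.625 = 0.4419 in.
φr_n = 0.75 × 0.6 × 100 × 0.4419 = 19.88 kips/in.
L_req = P_u / φr_n = 265 / 19.88 = 13.33 in total.
Round up → use L = 13.5 in.

L = 13.5 in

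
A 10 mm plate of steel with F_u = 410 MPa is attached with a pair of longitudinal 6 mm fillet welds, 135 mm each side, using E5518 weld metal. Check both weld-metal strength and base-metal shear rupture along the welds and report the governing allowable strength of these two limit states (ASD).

E55XX → F_EXX = 550 MPa.
t_e = 0.707 × 6 = 4.242 mm; L = 270 mm.
Weld metal: R_n/Ω = (1/2.0) × 0.6 × 550 × 4.242 × 270 × 10⁻³ = 189 kN.
Base metal (shear rupture): R_n/Ω = (1/2.0) × 0.6 × 410 × 10 × 270 × 10⁻³ = 332.1 kN.
Governing: weld metal.

R_n/Ω ≈ 189 kN (weld metal governs)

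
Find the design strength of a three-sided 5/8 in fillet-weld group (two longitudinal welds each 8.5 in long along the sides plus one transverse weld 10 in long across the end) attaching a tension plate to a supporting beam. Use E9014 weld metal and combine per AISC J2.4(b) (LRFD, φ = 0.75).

φR_n ≈ 527 kips

E90XX → F_EXX = 90 ksi.
t_e = 0.707 × 0.625 = 0.4419 in.
R_nwl = 0.6 × 90 × 0.4419 × 17 = 405.6 kips (longitudinal, 2 welds).
R_nwt = 0.6 × 90 × 0.4419 × 10 = 238.6 kips (transverse, base value).
(i) R_nwl + R_nwt = 644.3 kips; (ii) 0.85 R_nwl + 1.5 R_nwt = 702.7 kips.
R_n = max = 702.7 kips [governs: (ii)]; φR_n = 527 kips.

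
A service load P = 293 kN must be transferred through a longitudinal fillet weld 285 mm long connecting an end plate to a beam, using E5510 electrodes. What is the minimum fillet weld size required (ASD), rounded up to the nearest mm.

E55XX → F_EXX = 550 MPa.
Total weld length L = 285 mm.
Required throat t_e = P × Ω / (0.6 F_EXX × L) = 293 × 2.0 / (0.6 × 550 × 285 × 10⁻³) = 6.231 mm.
Required leg w = t_e / 0.707 = 8.813 mm → use 9 mm.

w = 9 mm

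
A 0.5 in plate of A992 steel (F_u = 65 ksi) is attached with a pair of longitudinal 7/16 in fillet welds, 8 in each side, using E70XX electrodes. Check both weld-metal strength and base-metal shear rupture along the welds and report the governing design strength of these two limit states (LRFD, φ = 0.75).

E70XX → F_EXX = 70 ksi.
t_e = 0.707 × 0.4375 = 0.3093 in; L = 16 in.
Weld metal: φR_n = 0.75 × 0.6 × 70 × 0.3093 × 16 = 155.9 kip.
Base metal (shear rupture): φR_n = 0.75 × 0.6 × 65 × 0.5 × 16 = 234 kip.
Governing: weld metal.

φR_n ≈ 156 kip (weld metal governs)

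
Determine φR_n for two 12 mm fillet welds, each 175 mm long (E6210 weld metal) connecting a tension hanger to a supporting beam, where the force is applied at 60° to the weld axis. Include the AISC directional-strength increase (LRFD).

φR_n ≈ 1160 kN

E62XX → F_EXX = 620 MPa.
t_e = 0.707 × 12 = 8.484 mm; A_we = 8.484 × 350 = 2969 mm².
Directional factor: 1.0 + 0.5 sin^1.5(60°) = 1.403.
F_nw = 0.6 × 620 × 1.403 = 521.9 MPa.
φR_n = 0.75 × 521.9 × 2969 × 10⁻³ = 1162 kN.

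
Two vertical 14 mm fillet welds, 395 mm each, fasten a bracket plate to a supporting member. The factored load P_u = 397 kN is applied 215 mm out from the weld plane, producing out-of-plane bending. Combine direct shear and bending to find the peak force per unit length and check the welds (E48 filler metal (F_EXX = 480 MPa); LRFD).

L_w = 2 × 395 = 790 mm; section modulus (unit throat) S = 2 × L²/6 = 52010 mm².
Direct shear f_v = P/L_w = 397×10³/790 = 502.5 N/mm.
Moment M = P × e = 397×10³ × 215 = 85355000 N·mm; bending f_b = M/S = 1641 N/mm.
f_max = √(f_v² + f_b²) = √(502.5² + 1641²) = 1716 N/mm.
φr_n = 0.75 × 0.6 × 480 × (0.707 × 14) = 2138 N/mm → adequate.

f_max ≈ 1720 N/mm; adequate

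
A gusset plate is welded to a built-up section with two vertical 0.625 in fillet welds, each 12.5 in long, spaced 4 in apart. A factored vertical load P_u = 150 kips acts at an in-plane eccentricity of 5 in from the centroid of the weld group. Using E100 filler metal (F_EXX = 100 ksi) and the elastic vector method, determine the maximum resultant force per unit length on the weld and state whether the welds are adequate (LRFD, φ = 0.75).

f_max ≈ 14.6 kip/in; adequate

Total weld length L_w = 25 in. Treat welds as unit-width lines.
Polar moment about centroid: J = 2[d³/12 + d(b/2)²] = 2[12.5³/12 + 12.5×2²] = 425.5 in³.
Direct shear f_v = P/L_w = 150 / 25 = 6 kip/in (vertical).
Torsion M = P·e = 150 × 5 = 750 kip·in.
Critical point at (x, y) = (2, 6.25) from centroid. f_tx = M·y/J = 11.02 kip/in; f_ty = M·x/J = 3.525 kip/in.
Resultant f_max = √[f_tx² + (f_v + f_ty)²] = √[11.02² + (6 + 3.525)²] = 14.56 kip/in.
Capacity per unit length: φr_n = 0.75 × 0.6 × 100 × (0.707 × 0.625) = 19.88 kip/in.
14.56 ≤ 19.88 → adequate.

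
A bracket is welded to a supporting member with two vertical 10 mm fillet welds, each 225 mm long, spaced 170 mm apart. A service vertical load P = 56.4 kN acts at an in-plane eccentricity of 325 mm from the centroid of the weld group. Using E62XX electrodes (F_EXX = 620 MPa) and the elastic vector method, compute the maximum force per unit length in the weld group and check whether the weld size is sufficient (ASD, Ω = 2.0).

Total weld length L_w = 450 mm. Treat welds as unit-width lines.
Polar moment about centroid: J = 2[d³/12 + d(b/2)²] = 2[225³/12 + 225×85²] = 5150000 mm³.
Direct shear f_v = P/L_w = 56.4×10³ / 450 = 125.3 N/mm (vertical).
Torsion M = P·e = 56.4×10³ × 325 = 18330000 N·mm.
Critical point at (x, y) = (85, 112.5) from centroid. f_tx = M·y/J = 400.4 N/mm; f_ty = M·x/J = 302.6 N/mm.
Resultant f_max = √[f_tx² + (f_v + f_ty)²] = √[400.4² + (125.3 + 302.6)²] = 586 N/mm.
Capacity per unit length: r_n/Ω = (1/2.0) × 0.6 × 620 × (0.707 × 10) = 1315 N/mm.
586 ≤ 1315 → adequate.

f_max ≈ 586 N/mm; adequate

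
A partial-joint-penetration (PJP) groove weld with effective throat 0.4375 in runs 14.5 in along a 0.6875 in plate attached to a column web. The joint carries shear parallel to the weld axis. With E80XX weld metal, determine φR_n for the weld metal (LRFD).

φR_n ≈ 228 kips

E80XX → F_EXX = 80 ksi.
Effective throat (given) t_e = 0.4375 in.
A_we = 0.4375 × 14.5 = 6.344 in².
F_nw = 0.6 F_EXX = 48 ksi.
φR_n = 0.75 × 48 × 6.344 = 228.4 kips.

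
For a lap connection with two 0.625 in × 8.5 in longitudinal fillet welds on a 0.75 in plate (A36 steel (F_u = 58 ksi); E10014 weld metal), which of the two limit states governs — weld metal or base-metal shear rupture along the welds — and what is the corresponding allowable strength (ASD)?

E100XX → F_EXX = 100 ksi.
t_e = 0.707 × 0.625 = 0.4419 in; L = 17 in.
Weld metal: R_n/Ω = (1/2.0) × 0.6 × 100 × 0.4419 × 17 = 225.4 kip.
Base metal (shear rupture): R_n/Ω = (1/2.0) × 0.6 × 58 × 0.75 × 17 = 221.8 kip.
Governing: base-metal shear rupture.

R_n/Ω ≈ 222 kip (base-metal shear rupture governs)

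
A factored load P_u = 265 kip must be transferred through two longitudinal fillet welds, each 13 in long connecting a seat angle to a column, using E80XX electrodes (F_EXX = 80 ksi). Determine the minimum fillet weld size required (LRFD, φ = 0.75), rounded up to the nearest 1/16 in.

Total weld length L = 26 in.
Required throat t_e = P_u / (φ × 0.6 F_EXX × L) = 265 / (0.75 × 0.6 × 80 × 26) = 0.2831 in.
Required leg w = t_e / 0.707 = 0.4005 in → use 7/16 in.

w = 7/16 in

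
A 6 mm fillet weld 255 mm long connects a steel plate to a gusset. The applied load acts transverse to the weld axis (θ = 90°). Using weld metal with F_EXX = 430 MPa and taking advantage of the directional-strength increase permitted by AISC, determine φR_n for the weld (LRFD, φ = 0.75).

t_e = 0.707 × 6 = 4.242 mm; A_we = 4.242 × 255 = 1082 mm².
Directional factor: 1.0 + 0.5 sin^1.5(90°) = 1.5.
F_nw = 0.6 × 430 × 1.5 = 387 MPa.
φR_n = 0.75 × 387 × 1082 × 10⁻³ = 314 kN.

φR_n ≈ 314 kN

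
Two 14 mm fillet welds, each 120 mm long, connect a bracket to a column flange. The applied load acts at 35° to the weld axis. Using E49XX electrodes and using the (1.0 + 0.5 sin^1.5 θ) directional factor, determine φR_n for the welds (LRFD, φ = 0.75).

φR_n ≈ 638 kN

E49XX → F_EXX = 490 MPa.
t_e = 0.707 × 14 = 9.898 mm; A_we = 9.898 × 240 = 2376 mm².
Directional factor: 1.0 + 0.5 sin^1.5(35°) = 1.217.
F_nw = 0.6 × 490 × 1.217 = 357.9 MPa.
φR_n = 0.75 × 357.9 × 2376 × 10⁻³ = 637.6 kN.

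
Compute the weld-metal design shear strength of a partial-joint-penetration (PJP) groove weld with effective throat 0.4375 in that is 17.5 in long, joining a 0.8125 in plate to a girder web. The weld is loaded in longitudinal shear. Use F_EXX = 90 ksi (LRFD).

φR_n ≈ 310 kips

Effective throat (given) t_e = 0.4375 in.
A_we = 0.4375 × 17.5 = 7.656 in².
F_nw = 0.6 F_EXX = 54 ksi.
φR_n = 0.75 × 54 × 7.656 = 310.1 kips.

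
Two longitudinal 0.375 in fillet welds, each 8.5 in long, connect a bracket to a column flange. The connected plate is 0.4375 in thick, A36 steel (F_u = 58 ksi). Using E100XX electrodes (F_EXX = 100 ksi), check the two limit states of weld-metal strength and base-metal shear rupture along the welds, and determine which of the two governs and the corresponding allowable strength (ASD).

t_e = 0.707 × 0.375 = 0.2651 in; L = 17 in.
Weld metal: R_n/Ω = (1/2.0) × 0.6 × 100 × 0.2651 × 17 = 135.2 kips.
Base metal (shear rupture): R_n/Ω = (1/2.0) × 0.6 × 58 × 0.4375 × 17 = 129.4 kips.
Governing: base-metal shear rupture.

R_n/Ω ≈ 129 kips (base-metal shear rupture governs)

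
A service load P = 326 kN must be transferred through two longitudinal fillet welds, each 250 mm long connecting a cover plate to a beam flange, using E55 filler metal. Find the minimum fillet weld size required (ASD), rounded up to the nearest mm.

w = 6 mm

E55XX → F_EXX = 550 MPa.
Total weld length L = 500 mm.
Required throat t_e = P × Ω / (0.6 F_EXX × L) = 326 × 2.0 / (0.6 × 550 × 500 × 10⁻³) = 3.952 mm.
Required leg w = t_e / 0.707 = 5.589 mm → use 6 mm.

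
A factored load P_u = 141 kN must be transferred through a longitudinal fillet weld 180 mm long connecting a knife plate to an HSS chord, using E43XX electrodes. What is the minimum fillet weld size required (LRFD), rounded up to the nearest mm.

E43XX → F_EXX = 430 MPa.
Total weld length L = 180 mm.
Required throat t_e = P_u / (φ × 0.6 F_EXX × L) = 141 / (0.75 × 0.6 × 430 × 180 × 10⁻³) = 4.048 mm.
Required leg w = t_e / 0.707 = 5.726 mm → use 6 mm.

w = 6 mm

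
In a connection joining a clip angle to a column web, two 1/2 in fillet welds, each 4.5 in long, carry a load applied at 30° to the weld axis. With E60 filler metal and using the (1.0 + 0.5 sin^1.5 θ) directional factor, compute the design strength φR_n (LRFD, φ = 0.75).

φR_n ≈ 101 kips

E60XX → F_EXX = 60 ksi.
t_e = 0.707 × 0.5 = 0.3535 in; A_we = 0.3535 × 9 = 3.181 in².
Directional factor: 1.0 + 0.5 sin^1.5(30°) = 1.177.
F_nw = 0.6 × 60 × 1.177 = 42.36 ksi.
φR_n = 0.75 × 42.36 × 3.181 = 101.1 kips.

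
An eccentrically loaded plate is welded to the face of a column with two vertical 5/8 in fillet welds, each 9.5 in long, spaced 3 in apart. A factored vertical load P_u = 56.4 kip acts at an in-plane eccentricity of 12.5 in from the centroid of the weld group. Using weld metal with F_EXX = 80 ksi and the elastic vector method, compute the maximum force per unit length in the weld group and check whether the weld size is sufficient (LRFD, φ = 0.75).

f_max ≈ 20 kip/in; NOT adequate

Total weld length L_w = 19 in. Treat welds as unit-width lines.
Polar moment about centroid: J = 2[d³/12 + d(b/2)²] = 2[9.5³/12 + 9.5×1.5²] = 185.6 in³.
Direct shear f_v = P/L_w = 56.4 / 19 = 2.968 kip/in (vertical).
Torsion M = P·e = 56.4 × 12.5 = 705 kip·in.
Critical point at (x, y) = (1.5, 4.75) from centroid. f_tx = M·y/J = 18.04 kip/in; f_ty = M·x/J = 5.696 kip/in.
Resultant f_max = √[f_tx² + (f_v + f_ty)²] = √[18.04² + (2.968 + 5.696)²] = 20.01 kip/in.
Capacity per unit length: φr_n = 0.75 × 0.6 × 80 × (0.707 × 0.625) = 15.91 kip/in.
20.01 > 15.91 → NOT adequate.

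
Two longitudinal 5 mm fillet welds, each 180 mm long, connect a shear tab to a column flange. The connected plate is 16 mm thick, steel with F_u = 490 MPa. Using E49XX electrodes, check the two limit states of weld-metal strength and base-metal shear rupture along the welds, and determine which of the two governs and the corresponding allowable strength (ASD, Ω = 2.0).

E49XX → F_EXX = 490 MPa.
t_e = 0.707 × 5 = 3.535 mm; L = 360 mm.
Weld metal: R_n/Ω = (1/2.0) × 0.6 × 490 × 3.535 × 360 × 10⁻³ = 187.1 kN.
Base metal (shear rupture): R_n/Ω = (1/2.0) × 0.6 × 490 × 16 × 360 × 10⁻³ = 846.7 kN.
Governing: weld metal.

R_n/Ω ≈ 187 kN (weld metal governs)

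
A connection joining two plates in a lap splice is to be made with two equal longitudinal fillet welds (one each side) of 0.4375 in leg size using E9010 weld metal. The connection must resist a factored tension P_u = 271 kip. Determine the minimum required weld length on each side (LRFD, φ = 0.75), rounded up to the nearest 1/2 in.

L = 11 in on each side

E90XX → F_EXX = 90 ksi.
Throat t_e = 0.707 × 0.4375 = 0.3093 in.
φr_n = 0.75 × 0.6 × 90 × 0.3093 = 12.53 kip/in.
L_req = P_u / φr_n = 271 / 12.53 = 21.63 in total.
Per side: 21.63 / 2 = 10.82 in.
Round up → use L = 11 in on each side.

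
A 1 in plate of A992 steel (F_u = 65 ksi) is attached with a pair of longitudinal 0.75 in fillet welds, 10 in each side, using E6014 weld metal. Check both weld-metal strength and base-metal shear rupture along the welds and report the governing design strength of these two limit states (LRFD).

E60XX → F_EXX = 60 ksi.
t_e = 0.707 × 0.75 = 0.5302 in; L = 20 in.
Weld metal: φR_n = 0.75 × 0.6 × 60 × 0.5302 × 20 = 286.3 kip.
Base metal (shear rupture): φR_n = 0.75 × 0.6 × 65 × 1 × 20 = 585 kip.
Governing: weld metal.

φR_n ≈ 286 kip (weld metal governs)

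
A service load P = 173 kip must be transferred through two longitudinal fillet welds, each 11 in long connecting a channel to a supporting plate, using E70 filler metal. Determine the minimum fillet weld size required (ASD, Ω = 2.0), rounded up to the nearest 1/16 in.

E70XX → F_EXX = 70 ksi.
Total weld length L = 22 in.
Required throat t_e = P × Ω / (0.6 F_EXX × L) = 173 × 2.0 / (0.6 × 70 × 22) = 0.3745 in.
Required leg w = t_e / 0.707 = 0.5296 in → use 9/16 in.

w = 9/16 in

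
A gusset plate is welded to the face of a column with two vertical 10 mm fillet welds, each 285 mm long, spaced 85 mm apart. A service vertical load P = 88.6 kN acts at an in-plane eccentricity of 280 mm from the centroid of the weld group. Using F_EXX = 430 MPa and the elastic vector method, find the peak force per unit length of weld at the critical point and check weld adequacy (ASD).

f_max ≈ 813 N/mm; adequate

Total weld length L_w = 570 mm. Treat welds as unit-width lines.
Polar moment about centroid: J = 2[d³/12 + d(b/2)²] = 2[285³/12 + 285×42.5²] = 4888000 mm³.
Direct shear f_v = P/L_w = 88.6×10³ / 570 = 155.4 N/mm (vertical).
Torsion M = P·e = 88.6×10³ × 280 = 24808000 N·mm.
Critical point at (x, y) = (42.5, 142.5) from centroid. f_tx = M·y/J = 723.3 N/mm; f_ty = M·x/J = 215.7 N/mm.
Resultant f_max = √[f_tx² + (f_v + f_ty)²] = √[723.3² + (155.4 + 215.7)²] = 812.9 N/mm.
Capacity per unit length: r_n/Ω = (1/2.0) × 0.6 × 430 × (0.707 × 10) = 912 N/mm.
812.9 ≤ 912 → adequate.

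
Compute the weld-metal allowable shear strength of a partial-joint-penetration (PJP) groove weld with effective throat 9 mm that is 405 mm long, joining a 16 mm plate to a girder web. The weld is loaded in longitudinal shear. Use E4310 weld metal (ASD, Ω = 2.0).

R_n/Ω ≈ 470 kN

E43XX → F_EXX = 430 MPa.
Effective throat (given) t_e = 9 mm.
A_we = 9 × 405 = 3645 mm².
F_nw = 0.6 F_EXX = 258 MPa.
R_n/Ω = (258 × 3645) / 2.0 × 10⁻³ = 470.2 kN.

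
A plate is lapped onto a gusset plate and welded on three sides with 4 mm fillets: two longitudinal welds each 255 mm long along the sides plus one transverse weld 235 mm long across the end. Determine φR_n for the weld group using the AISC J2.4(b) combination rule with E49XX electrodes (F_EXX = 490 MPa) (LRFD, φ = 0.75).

φR_n ≈ 490 kN

t_e = 0.707 × 4 = 2.828 mm.
R_nwl = 0.6 × 490 × 2.828 × 510 × 10⁻³ = 424 kN (longitudinal, 2 welds).
R_nwt = 0.6 × 490 × 2.828 × 235 × 10⁻³ = 195.4 kN (transverse, base value).
(i) R_nwl + R_nwt = 619.4 kN; (ii) 0.85 R_nwl + 1.5 R_nwt = 653.5 kN.
R_n = max = 653.5 kN [governs: (ii)]; φR_n = 490.1 kN.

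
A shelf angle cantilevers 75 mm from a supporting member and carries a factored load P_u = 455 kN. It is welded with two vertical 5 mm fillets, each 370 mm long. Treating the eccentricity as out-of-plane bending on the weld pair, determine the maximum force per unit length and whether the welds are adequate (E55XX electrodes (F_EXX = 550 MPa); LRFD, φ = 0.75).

f_max ≈ 968 N/mm; NOT adequate

L_w = 2 × 370 = 740 mm; section modulus (unit throat) S = 2 × L²/6 = 45630 mm².
Direct shear f_v = P/L_w = 455×10³/740 = 614.9 N/mm.
Moment M = P × e = 455×10³ × 75 = 34125000 N·mm; bending f_b = M/S = 747.8 N/mm.
f_max = √(f_v² + f_b²) = √(614.9² + 747.8²) = 968.1 N/mm.
φr_n = 0.75 × 0.6 × 550 × (0.707 × 5) = 874.9 N/mm → NOT adequate.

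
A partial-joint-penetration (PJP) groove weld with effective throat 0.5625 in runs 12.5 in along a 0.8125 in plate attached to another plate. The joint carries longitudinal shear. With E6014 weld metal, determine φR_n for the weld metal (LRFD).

φR_n ≈ 190 kips

E60XX → F_EXX = 60 ksi.
Effective throat (given) t_e = 0.5625 in.
A_we = 0.5625 × 12.5 = 7.031 in².
F_nw = 0.6 F_EXX = 36 ksi.
φR_n = 0.75 × 36 × 7.031 = 189.8 kips.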